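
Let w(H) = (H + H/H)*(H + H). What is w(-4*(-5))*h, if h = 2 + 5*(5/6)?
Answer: 5180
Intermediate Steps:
h = 37/6 (h = 2 + 5*(5*(⅙)) = 2 + 5*(⅚) = 2 + 25/6 = 37/6 ≈ 6.1667)
w(H) = 2*H*(1 + H) (w(H) = (H + 1)*(2*H) = (1 + H)*(2*H) = 2*H*(1 + H))
w(-4*(-5))*h = (2*(-4*(-5))*(1 - 4*(-5)))*(37/6) = (2*20*(1 + 20))*(37/6) = (2*20*21)*(37/6) = 840*(37/6) = 5180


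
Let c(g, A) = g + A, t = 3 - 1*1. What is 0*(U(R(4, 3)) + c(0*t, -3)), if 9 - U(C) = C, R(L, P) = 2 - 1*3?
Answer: 0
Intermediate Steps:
R(L, P) = -1 (R(L, P) = 2 - 3 = -1)
U(C) = 9 - C
t = 2 (t = 3 - 1 = 2)
c(g, A) = A + g
0*(U(R(4, 3)) + c(0*t, -3)) = 0*((9 - 1*(-1)) + (-3 + 0*2)) = 0*((9 + 1) + (-3 + 0)) = 0*(10 - 3) = 0*7 = 0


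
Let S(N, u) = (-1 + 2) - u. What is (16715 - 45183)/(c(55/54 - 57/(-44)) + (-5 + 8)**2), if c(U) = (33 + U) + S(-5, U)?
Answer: -28468/43 ≈ -662.05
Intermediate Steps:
S(N, u) = 1 - u
c(U) = 34 (c(U) = (33 + U) + (1 - U) = 34)
(16715 - 45183)/(c(55/54 - 57/(-44)) + (-5 + 8)**2) = (16715 - 45183)/(34 + (-5 + 8)**2) = -28468/(34 + 3**2) = -28468/(34 + 9) = -28468/43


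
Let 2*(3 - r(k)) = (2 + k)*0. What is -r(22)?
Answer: -3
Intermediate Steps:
r(k) = 3 (r(k) = 3 - (2 + k)*0/2 = 3 - ½*0 = 3 + 0 = 3)
-r(22) = -1*3 = -3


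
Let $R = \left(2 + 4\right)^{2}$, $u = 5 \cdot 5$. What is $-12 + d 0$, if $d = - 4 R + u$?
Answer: $-12$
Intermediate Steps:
$u = 25$
$R = 36$ ($R = 6^{2} = 36$)
$d = -119$ ($d = \left(-4\right) 36 + 25 = -144 + 25 = -119$)
$-12 + d 0 = -12 - 0 = -12 + 0 = -12$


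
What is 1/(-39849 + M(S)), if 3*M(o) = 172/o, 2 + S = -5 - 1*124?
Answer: -393/15660829 ≈ -2.5094e-5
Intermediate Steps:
S = -131 (S = -2 + (-5 - 1*124) = -2 + (-5 - 124) = -2 - 129 = -131)
M(o) = 172/(3*o) (M(o) = (172/o)/3 = 172/(3*o))
1/(-39849 + M(S)) = 1/(-39849 + (172/3)/(-131)) = 1/(-39849 + (172/3)*(-1/131)) = 1/(-39849 - 172/393) = 1/(-15660829/393) = -393/15660829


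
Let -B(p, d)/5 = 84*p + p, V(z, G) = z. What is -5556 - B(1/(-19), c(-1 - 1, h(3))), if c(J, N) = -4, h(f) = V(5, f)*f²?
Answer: -105989/19 ≈ -5578.4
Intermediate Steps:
h(f) = 5*f²
B(p, d) = -425*p (B(p, d) = -5*(84*p + p) = -425*p)
-5556 - B(1/(-19), c(-1 - 1, h(3))) = -5556 - (-425)/(-19) = -5556 - (-425)*(-1)/19 = -5556 - 1*425/19 = -5556 - 425/19 = -105989/19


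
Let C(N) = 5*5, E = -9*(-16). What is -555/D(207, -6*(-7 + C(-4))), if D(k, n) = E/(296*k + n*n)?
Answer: -562215/2 ≈ -2.8111e+5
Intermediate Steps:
E = 144
C(N) = 25
D(k, n) = 144/(n² + 296*k) (D(k, n) = 144/(296*k + n*n) = 144/(296*k + n²) = 144/(n² + 296*k))
-555/D(207, -6*(-7 + C(-4))) = -(472305/2 + 555*(-7 + 25)²/4) = -555/(144/((-6*18)² + 61272)) = -555/(144/((-108)² + 61272)) = -555/(144/(11664 + 61272)) = -555/(144/72936) = -555/(144*(1/72936)) = -555/2/1013 = -555*1013/2 = -562215/2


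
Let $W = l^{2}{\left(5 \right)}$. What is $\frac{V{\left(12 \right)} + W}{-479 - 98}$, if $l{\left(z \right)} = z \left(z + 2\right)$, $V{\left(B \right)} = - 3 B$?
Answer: $- \frac{1189}{577} \approx -2.0607$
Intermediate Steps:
$l{\left(z \right)} = z \left(2 + z\right)$
$W = 1225$ ($W = \left(5 \left(2 + 5\right)\right)^{2} = \left(5 \cdot 7\right)^{2} = 35^{2} = 1225$)
$\frac{V{\left(12 \right)} + W}{-479 - 98} = \frac{\left(-3\right) 12 + 1225}{-479 - 98} = \frac{-36 + 1225}{-577} = \left(- \frac{1}{577}\right) 1189 = - \frac{1189}{577}$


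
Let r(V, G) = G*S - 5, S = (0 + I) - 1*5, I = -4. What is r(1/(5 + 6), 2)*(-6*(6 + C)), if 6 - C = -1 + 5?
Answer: 1104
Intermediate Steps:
C = 2 (C = 6 - (-1 + 5) = 6 - 1*4 = 6 - 4 = 2)
S = -9 (S = (0 - 4) - 1*5 = -4 - 5 = -9)
r(V, G) = -5 - 9*G (r(V, G) = G*(-9) - 5 = -9*G - 5 = -5 - 9*G)
r(1/(5 + 6), 2)*(-6*(6 + C)) = (-5 - 9*2)*(-6*(6 + 2)) = (-5 - 18)*(-6*8) = -23*(-48) = 1104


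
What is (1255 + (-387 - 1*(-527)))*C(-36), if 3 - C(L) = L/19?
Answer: 129735/19 ≈ 6828.2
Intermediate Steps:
C(L) = 3 - L/19
(1255 + (-387 - 1*(-527)))*C(-36) = (1255 + (-387 - 1*(-527)))*(3 - 1/19*(-36)) = (1255 + (-387 + 527))*(3 + 36/19) = (1255 + 140)*(93/19) = 1395*(93/19) = 129735/19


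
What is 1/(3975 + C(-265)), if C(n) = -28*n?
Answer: 1/11395 ≈ 8.7758e-5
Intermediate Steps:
1/(3975 + C(-265)) = 1/(3975 - 28*(-265)) = 1/(3975 + 7420) = 1/11395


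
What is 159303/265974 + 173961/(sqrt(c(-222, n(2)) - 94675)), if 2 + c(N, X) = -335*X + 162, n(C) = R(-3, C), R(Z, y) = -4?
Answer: 53101/88658 - 173961*I*sqrt(3727)/18635 ≈ 0.59894 - 569.9*I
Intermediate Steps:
n(C) = -4
c(N, X) = 160 - 335*X (c(N, X) = -2 + (-335*X + 162) = -2 + (162 - 335*X) = 160 - 335*X)
159303/265974 + 173961/(sqrt(c(-222, n(2)) - 94675)) = 159303/265974 + 173961/(sqrt((160 - 335*(-4)) - 94675)) = 159303*(1/265974) + 173961/(sqrt((160 + 1340) - 94675)) = 53101/88658 + 173961/(sqrt(1500 - 94675)) = 53101/88658 + 173961/(sqrt(-93175)) = 53101/88658 + 173961/((5*I*sqrt(3727))) = 53101/88658 + 173961*(-I*sqrt(3727)/18635) = 53101/88658 - 173961*I*sqrt(3727)/18635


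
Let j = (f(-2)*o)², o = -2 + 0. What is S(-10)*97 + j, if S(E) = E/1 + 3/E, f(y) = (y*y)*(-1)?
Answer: -9351/10 ≈ -935.10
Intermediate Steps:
f(y) = -y² (f(y) = y²*(-1) = -y²)
o = -2
S(E) = E + 3/E (S(E) = E*1 + 3/E = E + 3/E)
j = 64 (j = (-1*(-2)²*(-2))² = (-1*4*(-2))² = (-4*(-2))² = 8² = 64)
S(-10)*97 + j = (-10 + 3/(-10))*97 + 64 = (-10 + 3*(-⅒))*97 + 64 = (-10 - 3/10)*97 + 64 = -103/10*97 + 64 = -9991/10 + 64 = -9351/10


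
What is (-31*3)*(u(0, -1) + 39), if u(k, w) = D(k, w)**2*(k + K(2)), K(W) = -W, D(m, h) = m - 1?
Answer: -3441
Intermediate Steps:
D(m, h) = -1 + m
u(k, w) = (-1 + k)**2*(-2 + k) (u(k, w) = (-1 + k)**2*(k - 1*2) = (-1 + k)**2*(k - 2) = (-1 + k)**2*(-2 + k))
(-31*3)*(u(0, -1) + 39) = (-31*3)*((-1 + 0)**2*(-2 + 0) + 39) = -93*((-1)**2*(-2) + 39) = -93*(1*(-2) + 39) = -93*(-2 + 39) = -93*37 = -3441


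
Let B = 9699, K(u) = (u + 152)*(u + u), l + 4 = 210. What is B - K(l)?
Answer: -137797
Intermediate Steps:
l = 206 (l = -4 + 210 = 206)
K(u) = 2*u*(152 + u) (K(u) = (152 + u)*(2*u) = 2*u*(152 + u))
B - K(l) = 9699 - 2*206*(152 + 206) = 9699 - 2*206*358 = 9699 - 1*147496 = 9699 - 147496 = -137797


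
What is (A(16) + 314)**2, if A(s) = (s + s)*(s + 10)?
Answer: 1313316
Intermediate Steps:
A(s) = 2*s*(10 + s) (A(s) = (2*s)*(10 + s) = 2*s*(10 + s))
(A(16) + 314)**2 = (2*16*(10 + 16) + 314)**2 = (2*16*26 + 314)**2 = (832 + 314)**2 = 1146**2 = 1313316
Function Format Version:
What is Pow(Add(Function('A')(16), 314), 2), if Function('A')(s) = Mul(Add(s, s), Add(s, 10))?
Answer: 1313316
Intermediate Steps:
Function('A')(s) = Mul(2, s, Add(10, s)) (Function('A')(s) = Mul(Mul(2, s), Add(10, s)) = Mul(2, s, Add(10, s)))
Pow(Add(Function('A')(16), 314), 2) = Pow(Add(Mul(2, 16, Add(10, 16)), 314), 2) = Pow(Add(Mul(2, 16, 26), 314), 2) = Pow(Add(832, 314), 2) = Pow(1146, 2) = 1313316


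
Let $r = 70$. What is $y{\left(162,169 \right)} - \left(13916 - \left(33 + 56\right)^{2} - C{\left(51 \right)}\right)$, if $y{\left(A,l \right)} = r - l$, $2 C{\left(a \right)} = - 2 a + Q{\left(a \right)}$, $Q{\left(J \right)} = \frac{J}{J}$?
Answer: $- \frac{12289}{2} \approx -6144.5$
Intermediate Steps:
$Q{\left(J \right)} = 1$
$C{\left(a \right)} = \frac{1}{2} - a$ ($C{\left(a \right)} = \frac{- 2 a + 1}{2} = \frac{1 - 2 a}{2} = \frac{1}{2} - a$)
$y{\left(A,l \right)} = 70 - l$
$y{\left(162,169 \right)} - \left(13916 - \left(33 + 56\right)^{2} - C{\left(51 \right)}\right) = \left(70 - 169\right) + \left(\left(\left(33 + 56\right)^{2} + \left(\frac{1}{2} - 51\right)\right) - 13916\right) = \left(70 - 169\right) - \left(\frac{27933}{2} - 7921\right) = -99 + \left(\left(7921 - \frac{101}{2}\right) - 13916\right) = -99 + \left(\frac{15741}{2} - 13916\right) = -99 - \frac{12091}{2} = - \frac{12289}{2}$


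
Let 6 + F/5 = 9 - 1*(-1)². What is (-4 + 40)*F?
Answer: 360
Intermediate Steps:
F = 10 (F = -30 + 5*(9 - 1*(-1)²) = -30 + 5*(9 - 1*1) = -30 + 5*(9 - 1) = -30 + 5*8 = -30 + 40 = 10)
(-4 + 40)*F = (-4 + 40)*10 = 36*10 = 360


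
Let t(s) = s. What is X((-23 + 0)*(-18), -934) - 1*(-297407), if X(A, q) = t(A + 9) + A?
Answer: 298244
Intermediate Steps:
X(A, q) = 9 + 2*A (X(A, q) = (A + 9) + A = (9 + A) + A = 9 + 2*A)
X((-23 + 0)*(-18), -934) - 1*(-297407) = (9 + 2*((-23 + 0)*(-18))) - 1*(-297407) = (9 + 2*(-23*(-18))) + 297407 = (9 + 2*414) + 297407 = (9 + 828) + 297407 = 837 + 297407 = 298244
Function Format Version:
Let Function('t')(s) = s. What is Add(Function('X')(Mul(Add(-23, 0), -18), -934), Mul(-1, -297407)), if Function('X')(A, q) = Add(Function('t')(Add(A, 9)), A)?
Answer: 298244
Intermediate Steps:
Function('X')(A, q) = Add(9, Mul(2, A)) (Function('X')(A, q) = Add(Add(A, 9), A) = Add(Add(9, A), A) = Add(9, Mul(2, A)))
Add(Function('X')(Mul(Add(-23, 0), -18), -934), Mul(-1, -297407)) = Add(Add(9, Mul(2, Mul(Add(-23, 0), -18))), Mul(-1, -297407)) = Add(Add(9, Mul(2, Mul(-23, -18))), 297407) = Add(Add(9, Mul(2, 414)), 297407) = Add(Add(9, 828), 297407) = Add(837, 297407) = 298244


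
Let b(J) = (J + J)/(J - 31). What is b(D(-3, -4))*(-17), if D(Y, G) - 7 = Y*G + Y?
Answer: 544/15 ≈ 36.267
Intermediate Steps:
D(Y, G) = 7 + Y + G*Y (D(Y, G) = 7 + (Y*G + Y) = 7 + (G*Y + Y) = 7 + (Y + G*Y) = 7 + Y + G*Y)
b(J) = 2*J/(-31 + J) (b(J) = (2*J)/(-31 + J) = 2*J/(-31 + J))
b(D(-3, -4))*(-17) = (2*(7 - 3 - 4*(-3))/(-31 + (7 - 3 - 4*(-3))))*(-17) = (2*(7 - 3 + 12)/(-31 + (7 - 3 + 12)))*(-17) = (2*16/(-31 + 16))*(-17) = (2*16/(-15))*(-17) = (2*16*(-1/15))*(-17) = -32/15*(-17) = 544/15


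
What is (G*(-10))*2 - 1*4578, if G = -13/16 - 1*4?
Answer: -17927/4 ≈ -4481.8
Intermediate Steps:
G = -77/16 (G = -13*1/16 - 4 = -13/16 - 4 = -77/16 ≈ -4.8125)
(G*(-10))*2 - 1*4578 = -77/16*(-10)*2 - 1*4578 = (385/8)*2 - 4578 = 385/4 - 4578 = -17927/4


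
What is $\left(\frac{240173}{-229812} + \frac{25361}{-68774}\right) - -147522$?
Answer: $\frac{1165788106525351}{7902545244} \approx 1.4752 \cdot 10^{5}$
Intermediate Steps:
$\left(\frac{240173}{-229812} + \frac{25361}{-68774}\right) - -147522 = \left(240173 \left(- \frac{1}{229812}\right) + 25361 \left(- \frac{1}{68774}\right)\right) + 147522 = \left(- \frac{240173}{229812} - \frac{25361}{68774}\right) + 147522 = - \frac{11172960017}{7902545244} + 147522 = \frac{1165788106525351}{7902545244}$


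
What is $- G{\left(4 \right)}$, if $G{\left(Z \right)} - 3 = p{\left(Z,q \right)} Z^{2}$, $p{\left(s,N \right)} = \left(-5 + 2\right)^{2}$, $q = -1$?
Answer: $-147$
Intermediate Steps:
$p{\left(s,N \right)} = 9$ ($p{\left(s,N \right)} = \left(-3\right)^{2} = 9$)
$G{\left(Z \right)} = 3 + 9 Z^{2}$
$- G{\left(4 \right)} = - (3 + 9 \cdot 4^{2}) = - (3 + 9 \cdot 16) = - (3 + 144) = \left(-1\right) 147 = -147$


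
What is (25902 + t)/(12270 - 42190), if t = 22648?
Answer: -4855/2992 ≈ -1.6227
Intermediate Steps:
(25902 + t)/(12270 - 42190) = (25902 + 22648)/(12270 - 42190) = 48550/(-29920) = 48550*(-1/29920) = -4855/2992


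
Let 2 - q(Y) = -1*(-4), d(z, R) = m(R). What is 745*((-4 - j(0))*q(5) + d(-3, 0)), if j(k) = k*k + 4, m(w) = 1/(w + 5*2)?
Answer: 23989/2 ≈ 11995.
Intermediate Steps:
m(w) = 1/(10 + w) (m(w) = 1/(w + 10) = 1/(10 + w))
j(k) = 4 + k² (j(k) = k² + 4 = 4 + k²)
d(z, R) = 1/(10 + R)
q(Y) = -2 (q(Y) = 2 - (-1)*(-4) = 2 - 1*4 = 2 - 4 = -2)
745*((-4 - j(0))*q(5) + d(-3, 0)) = 745*((-4 - (4 + 0²))*(-2) + 1/(10 + 0)) = 745*((-4 - (4 + 0))*(-2) + 1/10) = 745*((-4 - 1*4)*(-2) + ⅒) = 745*((-4 - 4)*(-2) + ⅒) = 745*(-8*(-2) + ⅒) = 745*(16 + ⅒) = 745*(161/10) = 23989/2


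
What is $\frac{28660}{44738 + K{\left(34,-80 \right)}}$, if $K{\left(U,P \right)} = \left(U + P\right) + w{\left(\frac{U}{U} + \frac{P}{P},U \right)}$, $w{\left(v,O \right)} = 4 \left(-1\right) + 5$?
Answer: $\frac{28660}{44693} \approx 0.64126$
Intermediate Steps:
$w{\left(v,O \right)} = 1$ ($w{\left(v,O \right)} = -4 + 5 = 1$)
$K{\left(U,P \right)} = 1 + P + U$ ($K{\left(U,P \right)} = \left(U + P\right) + 1 = \left(P + U\right) + 1 = 1 + P + U$)
$\frac{28660}{44738 + K{\left(34,-80 \right)}} = \frac{28660}{44738 + \left(1 - 80 + 34\right)} = \frac{28660}{44738 - 45} = \frac{28660}{44693}$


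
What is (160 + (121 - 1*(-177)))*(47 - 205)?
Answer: -72364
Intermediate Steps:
(160 + (121 - 1*(-177)))*(47 - 205) = (160 + (121 + 177))*(-158) = (160 + 298)*(-158) = 458*(-158) = -72364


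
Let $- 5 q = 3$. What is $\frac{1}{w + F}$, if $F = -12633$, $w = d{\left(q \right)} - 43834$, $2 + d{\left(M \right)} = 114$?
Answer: $- \frac{1}{56355} \approx -1.7745 \cdot 10^{-5}$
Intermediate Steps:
$q = - \frac{3}{5}$ ($q = \left(- \frac{1}{5}\right) 3 = - \frac{3}{5} \approx -0.6$)
$d{\left(M \right)} = 112$ ($d{\left(M \right)} = -2 + 114 = 112$)
$w = -43722$ ($w = 112 - 43834 = -43722$)
$\frac{1}{w + F} = \frac{1}{-43722 - 12633} = \frac{1}{-56355} = - \frac{1}{56355}$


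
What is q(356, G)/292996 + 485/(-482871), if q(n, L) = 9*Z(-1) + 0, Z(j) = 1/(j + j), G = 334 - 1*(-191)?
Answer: -288551959/282958543032 ≈ -0.0010198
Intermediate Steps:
G = 525 (G = 334 + 191 = 525)
Z(j) = 1/(2*j)
q(n, L) = -9/2 (q(n, L) = 9*((½)/(-1)) + 0 = 9*((½)*(-1)) + 0 = 9*(-½) + 0 = -9/2 + 0 = -9/2)
q(356, G)/292996 + 485/(-482871) = -9/2/292996 + 485/(-482871) = -9/2*1/292996 + 485*(-1/482871) = -9/585992 - 485/482871 = -288551959/282958543032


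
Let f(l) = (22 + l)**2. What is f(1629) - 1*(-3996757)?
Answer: 6722558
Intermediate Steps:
f(1629) - 1*(-3996757) = (22 + 1629)**2 - 1*(-3996757) = 1651**2 + 3996757 = 2725801 + 3996757 = 6722558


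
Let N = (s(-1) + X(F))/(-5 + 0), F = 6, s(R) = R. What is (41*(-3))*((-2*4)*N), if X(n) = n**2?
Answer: -6888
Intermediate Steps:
N = -7 (N = (-1 + 6**2)/(-5 + 0) = (-1 + 36)/(-5) = 35*(-1/5) = -7)
(41*(-3))*((-2*4)*N) = (41*(-3))*(-2*4*(-7)) = -(-984)*(-7) = -123*56 = -6888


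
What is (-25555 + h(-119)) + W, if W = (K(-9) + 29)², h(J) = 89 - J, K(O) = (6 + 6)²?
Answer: 4582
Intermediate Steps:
K(O) = 144 (K(O) = 12² = 144)
W = 29929 (W = (144 + 29)² = 173² = 29929)
(-25555 + h(-119)) + W = (-25555 + (89 - 1*(-119))) + 29929 = (-25555 + (89 + 119)) + 29929 = (-25555 + 208) + 29929 = -25347 + 29929 = 4582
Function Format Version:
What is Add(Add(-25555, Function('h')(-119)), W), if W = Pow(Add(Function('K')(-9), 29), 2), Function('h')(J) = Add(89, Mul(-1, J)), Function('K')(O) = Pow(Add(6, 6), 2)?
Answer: 4582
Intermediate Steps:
Function('K')(O) = 144 (Function('K')(O) = Pow(12, 2) = 144)
W = 29929 (W = Pow(Add(144, 29), 2) = Pow(173, 2) = 29929)
Add(Add(-25555, Function('h')(-119)), W) = Add(Add(-25555, Add(89, Mul(-1, -119))), 29929) = Add(Add(-25555, Add(89, 119)), 29929) = Add(Add(-25555, 208), 29929) = Add(-25347, 29929) = 4582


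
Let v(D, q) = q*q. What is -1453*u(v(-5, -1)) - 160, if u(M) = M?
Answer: -1613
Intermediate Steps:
v(D, q) = q²
-1453*u(v(-5, -1)) - 160 = -1453*(-1)² - 160 = -1453*1 - 160 = -1453 - 160 = -1613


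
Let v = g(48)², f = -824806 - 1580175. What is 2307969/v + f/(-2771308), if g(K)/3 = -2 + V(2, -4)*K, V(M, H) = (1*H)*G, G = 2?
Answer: 66813096494/25807112923 ≈ 2.5889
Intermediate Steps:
f = -2404981
V(M, H) = 2*H (V(M, H) = (1*H)*2 = H*2 = 2*H)
g(K) = -6 - 24*K (g(K) = 3*(-2 + (2*(-4))*K) = 3*(-2 - 8*K) = -6 - 24*K)
v = 1340964 (v = (-6 - 24*48)² = (-6 - 1152)² = (-1158)² = 1340964)
2307969/v + f/(-2771308) = 2307969/1340964 - 2404981/(-2771308) = 2307969*(1/1340964) - 2404981*(-1/2771308) = 256441/148996 + 2404981/2771308 = 66813096494/25807112923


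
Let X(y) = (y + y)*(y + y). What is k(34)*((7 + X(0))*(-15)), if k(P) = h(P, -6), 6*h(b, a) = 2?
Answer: -35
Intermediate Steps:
h(b, a) = 1/3 (h(b, a) = (1/6)*2 = 1/3)
X(y) = 4*y**2 (X(y) = (2*y)*(2*y) = 4*y**2)
k(P) = 1/3
k(34)*((7 + X(0))*(-15)) = ((7 + 4*0**2)*(-15))/3 = ((7 + 4*0)*(-15))/3 = ((7 + 0)*(-15))/3 = (7*(-15))/3 = (1/3)*(-105) = -35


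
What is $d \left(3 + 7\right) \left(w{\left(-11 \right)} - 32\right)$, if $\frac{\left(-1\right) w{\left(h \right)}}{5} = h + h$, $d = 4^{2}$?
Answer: $12480$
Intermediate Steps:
$d = 16$
$w{\left(h \right)} = - 10 h$ ($w{\left(h \right)} = - 5 \left(h + h\right) = - 5 \cdot 2 h = - 10 h$)
$d \left(3 + 7\right) \left(w{\left(-11 \right)} - 32\right) = 16 \left(3 + 7\right) \left(\left(-10\right) \left(-11\right) - 32\right) = 16 \cdot 10 \left(110 - 32\right) = 160 \cdot 78 = 12480$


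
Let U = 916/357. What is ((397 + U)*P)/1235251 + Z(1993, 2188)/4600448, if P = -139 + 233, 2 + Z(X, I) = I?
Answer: 31324848708571/1014363376651968 ≈ 0.030881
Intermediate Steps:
Z(X, I) = -2 + I
P = 94
U = 916/357 (U = 916*(1/357) = 916/357 ≈ 2.5658)
((397 + U)*P)/1235251 + Z(1993, 2188)/4600448 = ((397 + 916/357)*94)/1235251 + (-2 + 2188)/4600448 = ((142645/357)*94)*(1/1235251) + 2186*(1/4600448) = (13408630/357)*(1/1235251) + 1093/2300224 = 13408630/440984607 + 1093/2300224 = 31324848708571/1014363376651968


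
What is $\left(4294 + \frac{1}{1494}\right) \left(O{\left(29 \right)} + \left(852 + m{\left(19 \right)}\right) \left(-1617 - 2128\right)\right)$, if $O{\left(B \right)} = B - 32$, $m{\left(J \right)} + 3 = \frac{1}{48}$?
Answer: $- \frac{979094298505573}{71712} \approx -1.3653 \cdot 10^{10}$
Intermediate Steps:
$m{\left(J \right)} = - \frac{143}{48}$ ($m{\left(J \right)} = -3 + \frac{1}{48} = - \frac{143}{48}$)
$O{\left(B \right)} = -32 + B$ ($O{\left(B \right)} = B - 32 = -32 + B$)
$\left(4294 + \frac{1}{1494}\right) \left(O{\left(29 \right)} + \left(852 + m{\left(19 \right)}\right) \left(-1617 - 2128\right)\right) = \left(4294 + \frac{1}{1494}\right) \left(\left(-32 + 29\right) + \left(852 - \frac{143}{48}\right) \left(-1617 - 2128\right)\right) = \left(4294 + \frac{1}{1494}\right) \left(-3 + \frac{40753}{48} \left(-3745\right)\right) = \frac{6415237 \left(-3 - \frac{152619985}{48}\right)}{1494} = \frac{6415237}{1494} \left(- \frac{152620129}{48}\right) = - \frac{979094298505573}{71712}$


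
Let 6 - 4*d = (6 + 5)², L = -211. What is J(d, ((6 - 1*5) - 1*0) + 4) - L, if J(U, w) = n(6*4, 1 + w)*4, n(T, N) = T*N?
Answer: 787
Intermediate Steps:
d = -115/4 (d = 3/2 - (6 + 5)²/4 = 3/2 - ¼*11² = 3/2 - ¼*121 = 3/2 - 121/4 = -115/4 ≈ -28.750)
n(T, N) = N*T
J(U, w) = 96 + 96*w (J(U, w) = ((1 + w)*(6*4))*4 = ((1 + w)*24)*4 = (24 + 24*w)*4 = 96 + 96*w)
J(d, ((6 - 1*5) - 1*0) + 4) - L = (96 + 96*(((6 - 1*5) - 1*0) + 4)) - 1*(-211) = (96 + 96*(((6 - 5) + 0) + 4)) + 211 = (96 + 96*((1 + 0) + 4)) + 211 = (96 + 96*(1 + 4)) + 211 = (96 + 96*5) + 211 = (96 + 480) + 211 = 576 + 211 = 787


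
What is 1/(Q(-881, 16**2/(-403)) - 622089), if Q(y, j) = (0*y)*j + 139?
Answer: -1/621950 ≈ -1.6078e-6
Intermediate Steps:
Q(y, j) = 139 (Q(y, j) = 0*j + 139 = 0 + 139 = 139)
1/(Q(-881, 16**2/(-403)) - 622089) = 1/(139 - 622089) = 1/(-621950) = -1/621950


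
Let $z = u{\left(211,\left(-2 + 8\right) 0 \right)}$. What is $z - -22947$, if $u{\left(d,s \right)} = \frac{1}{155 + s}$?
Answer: $\frac{3556786}{155} \approx 22947.0$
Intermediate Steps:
$z = \frac{1}{155}$ ($z = \frac{1}{155 + \left(-2 + 8\right) 0} = \frac{1}{155 + 6 \cdot 0} = \frac{1}{155 + 0} = \frac{1}{155} \approx 0.0064516$)
$z - -22947 = \frac{1}{155} - -22947 = \frac{1}{155} + 22947 = \frac{3556786}{155}$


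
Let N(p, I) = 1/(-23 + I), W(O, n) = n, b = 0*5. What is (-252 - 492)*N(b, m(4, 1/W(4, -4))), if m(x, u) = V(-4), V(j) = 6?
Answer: 744/17 ≈ 43.765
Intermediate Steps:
b = 0
m(x, u) = 6
(-252 - 492)*N(b, m(4, 1/W(4, -4))) = (-252 - 492)/(-23 + 6) = -744/(-17) = -744*(-1/17) = 744/17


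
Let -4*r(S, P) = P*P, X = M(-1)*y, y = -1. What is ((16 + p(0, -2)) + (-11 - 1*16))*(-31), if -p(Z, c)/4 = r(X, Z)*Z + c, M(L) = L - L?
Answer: 93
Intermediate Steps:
M(L) = 0
X = 0 (X = 0*(-1) = 0)
r(S, P) = -P²/4 (r(S, P) = -P*P/4 = -P²/4)
p(Z, c) = Z³ - 4*c (p(Z, c) = -4*((-Z²/4)*Z + c) = -4*(-Z³/4 + c) = -4*(c - Z³/4) = Z³ - 4*c)
((16 + p(0, -2)) + (-11 - 1*16))*(-31) = ((16 + (0³ - 4*(-2))) + (-11 - 1*16))*(-31) = ((16 + (0 + 8)) + (-11 - 16))*(-31) = ((16 + 8) - 27)*(-31) = (24 - 27)*(-31) = -3*(-31) = 93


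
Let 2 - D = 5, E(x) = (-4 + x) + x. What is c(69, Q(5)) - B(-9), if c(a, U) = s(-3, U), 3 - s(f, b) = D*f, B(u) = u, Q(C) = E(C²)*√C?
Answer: 3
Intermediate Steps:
E(x) = -4 + 2*x
Q(C) = √C*(-4 + 2*C²) (Q(C) = (-4 + 2*C²)*√C = √C*(-4 + 2*C²))
D = -3 (D = 2 - 1*5 = 2 - 5 = -3)
s(f, b) = 3 + 3*f (s(f, b) = 3 - (-3)*f = 3 + 3*f)
c(a, U) = -6 (c(a, U) = 3 + 3*(-3) = 3 - 9 = -6)
c(69, Q(5)) - B(-9) = -6 - 1*(-9) = -6 + 9 = 3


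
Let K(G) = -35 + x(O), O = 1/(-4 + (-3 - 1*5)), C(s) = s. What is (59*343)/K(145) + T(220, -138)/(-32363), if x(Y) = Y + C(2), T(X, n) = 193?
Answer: -7859236993/12848111 ≈ -611.70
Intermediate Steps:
O = -1/12 (O = 1/(-4 + (-3 - 5)) = 1/(-4 - 8) = 1/(-12) = -1/12 ≈ -0.083333)
x(Y) = 2 + Y (x(Y) = Y + 2 = 2 + Y)
K(G) = -397/12 (K(G) = -35 + (2 - 1/12) = -35 + 23/12 = -397/12)
(59*343)/K(145) + T(220, -138)/(-32363) = (59*343)/(-397/12) + 193/(-32363) = 20237*(-12/397) + 193*(-1/32363) = -242844/397 - 193/32363 = -7859236993/12848111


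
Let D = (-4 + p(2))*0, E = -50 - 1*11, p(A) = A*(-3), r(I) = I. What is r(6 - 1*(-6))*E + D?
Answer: -732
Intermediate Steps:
p(A) = -3*A
E = -61 (E = -50 - 11 = -61)
D = 0 (D = (-4 - 3*2)*0 = (-4 - 6)*0 = -10*0 = 0)
r(6 - 1*(-6))*E + D = (6 - 1*(-6))*(-61) + 0 = (6 + 6)*(-61) + 0 = 12*(-61) + 0 = -732 + 0 = -732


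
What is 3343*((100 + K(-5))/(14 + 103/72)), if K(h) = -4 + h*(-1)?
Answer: 240696/11 ≈ 21881.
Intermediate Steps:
K(h) = -4 - h
3343*((100 + K(-5))/(14 + 103/72)) = 3343*((100 + (-4 - 1*(-5)))/(14 + 103/72)) = 3343*((100 + (-4 + 5))/(14 + 103*(1/72))) = 3343*((100 + 1)/(14 + 103/72)) = 3343*(101/(1111/72)) = 3343*(101*(72/1111)) = 3343*(72/11) = 240696/11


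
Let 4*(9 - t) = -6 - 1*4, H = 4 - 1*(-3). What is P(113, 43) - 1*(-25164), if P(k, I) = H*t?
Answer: 50489/2 ≈ 25245.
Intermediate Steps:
H = 7 (H = 4 + 3 = 7)
t = 23/2 (t = 9 - (-6 - 1*4)/4 = 9 - (-6 - 4)/4 = 9 - 1/4*(-10) = 9 + 5/2 = 23/2 ≈ 11.500)
P(k, I) = 161/2 (P(k, I) = 7*(23/2) = 161/2)
P(113, 43) - 1*(-25164) = 161/2 - 1*(-25164) = 161/2 + 25164 = 50489/2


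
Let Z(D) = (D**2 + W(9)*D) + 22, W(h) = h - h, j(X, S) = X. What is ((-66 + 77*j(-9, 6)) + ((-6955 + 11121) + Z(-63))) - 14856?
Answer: -7458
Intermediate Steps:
W(h) = 0
Z(D) = 22 + D**2 (Z(D) = (D**2 + 0*D) + 22 = (D**2 + 0) + 22 = D**2 + 22 = 22 + D**2)
((-66 + 77*j(-9, 6)) + ((-6955 + 11121) + Z(-63))) - 14856 = ((-66 + 77*(-9)) + ((-6955 + 11121) + (22 + (-63)**2))) - 14856 = ((-66 - 693) + (4166 + (22 + 3969))) - 14856 = (-759 + (4166 + 3991)) - 14856 = (-759 + 8157) - 14856 = 7398 - 14856 = -7458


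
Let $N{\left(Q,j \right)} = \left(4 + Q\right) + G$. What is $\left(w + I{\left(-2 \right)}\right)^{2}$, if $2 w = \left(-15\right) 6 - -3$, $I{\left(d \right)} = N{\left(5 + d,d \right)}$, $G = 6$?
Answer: $\frac{3721}{4} \approx 930.25$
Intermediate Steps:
$N{\left(Q,j \right)} = 10 + Q$ ($N{\left(Q,j \right)} = \left(4 + Q\right) + 6 = 10 + Q$)
$I{\left(d \right)} = 15 + d$ ($I{\left(d \right)} = 10 + \left(5 + d\right) = 15 + d$)
$w = - \frac{87}{2}$ ($w = \frac{\left(-15\right) 6 - -3}{2} = \frac{-90 + 3}{2} = \frac{1}{2} \left(-87\right) = - \frac{87}{2} \approx -43.5$)
$\left(w + I{\left(-2 \right)}\right)^{2} = \left(- \frac{87}{2} + \left(15 - 2\right)\right)^{2} = \left(- \frac{87}{2} + 13\right)^{2} = \left(- \frac{61}{2}\right)^{2} = \frac{3721}{4}$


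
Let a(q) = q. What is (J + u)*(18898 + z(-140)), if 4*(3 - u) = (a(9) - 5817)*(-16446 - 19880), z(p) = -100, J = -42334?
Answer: -992302865034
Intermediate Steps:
u = -52745349 (u = 3 - (9 - 5817)*(-16446 - 19880)/4 = 3 - (-1452)*(-36326) = 3 - ¼*210981408 = 3 - 52745352 = -52745349)
(J + u)*(18898 + z(-140)) = (-42334 - 52745349)*(18898 - 100) = -52787683*18798 = -992302865034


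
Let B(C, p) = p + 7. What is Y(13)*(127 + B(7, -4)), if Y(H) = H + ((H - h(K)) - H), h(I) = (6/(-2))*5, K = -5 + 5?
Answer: 3640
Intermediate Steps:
K = 0
B(C, p) = 7 + p
h(I) = -15 (h(I) = -½*6*5 = -3*5 = -15)
Y(H) = 15 + H (Y(H) = H + ((H - 1*(-15)) - H) = H + ((H + 15) - H) = H + ((15 + H) - H) = H + 15 = 15 + H)
Y(13)*(127 + B(7, -4)) = (15 + 13)*(127 + (7 - 4)) = 28*(127 + 3) = 28*130 = 3640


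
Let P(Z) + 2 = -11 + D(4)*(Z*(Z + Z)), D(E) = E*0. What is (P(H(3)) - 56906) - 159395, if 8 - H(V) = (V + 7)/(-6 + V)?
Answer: -216314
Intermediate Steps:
D(E) = 0
H(V) = 8 - (7 + V)/(-6 + V) (H(V) = 8 - (V + 7)/(-6 + V) = 8 - (7 + V)/(-6 + V))
P(Z) = -13 (P(Z) = -2 + (-11 + 0*(Z*(Z + Z))) = -2 + (-11 + 0*(Z*(2*Z))) = -2 + (-11 + 0*(2*Z**2)) = -2 + (-11 + 0) = -2 - 11 = -13)
(P(H(3)) - 56906) - 159395 = (-13 - 56906) - 159395 = -56919 - 159395 = -216314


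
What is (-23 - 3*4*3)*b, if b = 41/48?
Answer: -2419/48 ≈ -50.396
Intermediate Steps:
b = 41/48 (b = 41*(1/48) = 41/48 ≈ 0.85417)
(-23 - 3*4*3)*b = (-23 - 3*4*3)*(41/48) = (-23 - 12*3)*(41/48) = (-23 - 36)*(41/48) = -59*41/48 = -2419/48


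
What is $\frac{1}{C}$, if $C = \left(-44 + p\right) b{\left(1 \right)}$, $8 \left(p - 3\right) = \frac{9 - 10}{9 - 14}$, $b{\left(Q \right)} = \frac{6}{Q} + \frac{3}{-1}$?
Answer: $- \frac{40}{4917} \approx -0.008135$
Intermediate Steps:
$b{\left(Q \right)} = -3 + \frac{6}{Q}$ ($b{\left(Q \right)} = \frac{6}{Q} + 3 \left(-1\right) = \frac{6}{Q} - 3 = -3 + \frac{6}{Q}$)
$p = \frac{121}{40}$ ($p = 3 + \frac{\left(9 - 10\right) \frac{1}{9 - 14}}{8} = 3 + \frac{\left(-1\right) \frac{1}{-5}}{8} = 3 + \frac{\left(-1\right) \left(- \frac{1}{5}\right)}{8} = 3 + \frac{1}{8} \cdot \frac{1}{5} = 3 + \frac{1}{40} = \frac{121}{40} \approx 3.025$)
$C = - \frac{4917}{40}$ ($C = \left(-44 + \frac{121}{40}\right) \left(-3 + \frac{6}{1}\right) = - \frac{1639 \left(-3 + 6 \cdot 1\right)}{40} = - \frac{1639 \left(-3 + 6\right)}{40} = \left(- \frac{1639}{40}\right) 3 = - \frac{4917}{40} \approx -122.93$)
$\frac{1}{C} = \frac{1}{- \frac{4917}{40}} = - \frac{40}{4917}$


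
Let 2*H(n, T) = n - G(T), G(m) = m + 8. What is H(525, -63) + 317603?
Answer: 317893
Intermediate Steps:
G(m) = 8 + m
H(n, T) = -4 + n/2 - T/2 (H(n, T) = (n - (8 + T))/2 = (n + (-8 - T))/2 = (-8 + n - T)/2 = -4 + n/2 - T/2)
H(525, -63) + 317603 = (-4 + (½)*525 - ½*(-63)) + 317603 = (-4 + 525/2 + 63/2) + 317603 = 290 + 317603 = 317893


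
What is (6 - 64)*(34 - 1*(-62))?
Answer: -5568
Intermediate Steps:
(6 - 64)*(34 - 1*(-62)) = -58*(34 + 62) = -58*96 = -5568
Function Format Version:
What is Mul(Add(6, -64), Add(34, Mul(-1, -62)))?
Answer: -5568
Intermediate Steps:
Mul(Add(6, -64), Add(34, Mul(-1, -62))) = Mul(-58, Add(34, 62)) = Mul(-58, 96) = -5568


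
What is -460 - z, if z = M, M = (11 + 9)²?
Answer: -860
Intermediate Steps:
M = 400 (M = 20² = 400)
z = 400
-460 - z = -460 - 1*400 = -460 - 400 = -860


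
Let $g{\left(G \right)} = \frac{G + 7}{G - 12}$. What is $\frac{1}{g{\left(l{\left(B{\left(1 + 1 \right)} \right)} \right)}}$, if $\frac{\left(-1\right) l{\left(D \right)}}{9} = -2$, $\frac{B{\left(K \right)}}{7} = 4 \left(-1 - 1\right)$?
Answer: $\frac{6}{25} \approx 0.24$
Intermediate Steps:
$B{\left(K \right)} = -56$ ($B{\left(K \right)} = 7 \cdot 4 \left(-1 - 1\right) = 7 \cdot 4 \left(-2\right) = 7 \left(-8\right) = -56$)
$l{\left(D \right)} = 18$ ($l{\left(D \right)} = \left(-9\right) \left(-2\right) = 18$)
$g{\left(G \right)} = \frac{7 + G}{-12 + G}$
$\frac{1}{g{\left(l{\left(B{\left(1 + 1 \right)} \right)} \right)}} = \frac{1}{\frac{1}{-12 + 18} \left(7 + 18\right)} = \frac{1}{\frac{1}{6} \cdot 25} = \frac{1}{\frac{25}{6}} = \frac{6}{25}$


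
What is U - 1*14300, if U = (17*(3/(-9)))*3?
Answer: -14317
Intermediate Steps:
U = -17 (U = (17*(3*(-⅑)))*3 = (17*(-⅓))*3 = -17/3*3 = -17)
U - 1*14300 = -17 - 1*14300 = -17 - 14300 = -14317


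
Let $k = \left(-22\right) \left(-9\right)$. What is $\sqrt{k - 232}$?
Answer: $i \sqrt{34} \approx 5.8309 i$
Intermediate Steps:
$k = 198$
$\sqrt{k - 232} = \sqrt{198 - 232} = \sqrt{-34} = i \sqrt{34}$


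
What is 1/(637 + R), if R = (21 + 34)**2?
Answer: 1/3662 ≈ 0.00027307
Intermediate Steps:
R = 3025 (R = 55**2 = 3025)
1/(637 + R) = 1/(637 + 3025) = 1/3662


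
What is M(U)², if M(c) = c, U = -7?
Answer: 49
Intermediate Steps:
M(U)² = (-7)² = 49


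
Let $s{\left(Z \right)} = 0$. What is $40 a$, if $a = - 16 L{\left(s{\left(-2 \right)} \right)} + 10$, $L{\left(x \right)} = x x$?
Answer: $400$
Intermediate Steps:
$L{\left(x \right)} = x^{2}$
$a = 10$ ($a = - 16 \cdot 0^{2} + 10 = \left(-16\right) 0 + 10 = 0 + 10 = 10$)
$40 a = 40 \cdot 10 = 400$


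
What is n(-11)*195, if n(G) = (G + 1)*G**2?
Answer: -235950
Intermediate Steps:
n(G) = G**2*(1 + G) (n(G) = (1 + G)*G**2 = G**2*(1 + G))
n(-11)*195 = ((-11)**2*(1 - 11))*195 = (121*(-10))*195 = -1210*195 = -235950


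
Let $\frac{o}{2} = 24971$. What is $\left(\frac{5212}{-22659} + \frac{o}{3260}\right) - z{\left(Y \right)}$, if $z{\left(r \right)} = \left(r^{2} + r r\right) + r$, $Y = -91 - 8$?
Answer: $- \frac{719769795181}{36934170} \approx -19488.0$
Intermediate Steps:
$o = 49942$ ($o = 2 \cdot 24971 = 49942$)
$Y = -99$ ($Y = -91 - 8 = -99$)
$z{\left(r \right)} = r + 2 r^{2}$ ($z{\left(r \right)} = \left(r^{2} + r^{2}\right) + r = 2 r^{2} + r = r + 2 r^{2}$)
$\left(\frac{5212}{-22659} + \frac{o}{3260}\right) - z{\left(Y \right)} = \left(\frac{5212}{-22659} + \frac{49942}{3260}\right) - - 99 \left(1 + 2 \left(-99\right)\right) = \left(5212 \left(- \frac{1}{22659}\right) + 49942 \cdot \frac{1}{3260}\right) - - 99 \left(1 - 198\right) = \left(- \frac{5212}{22659} + \frac{24971}{1630}\right) - \left(-99\right) \left(-197\right) = \frac{557322329}{36934170} - 19503 = - \frac{719769795181}{36934170}$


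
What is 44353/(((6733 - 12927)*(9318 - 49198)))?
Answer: 44353/247016720 ≈ 0.00017955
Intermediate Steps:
44353/(((6733 - 12927)*(9318 - 49198))) = 44353/((-6194*(-39880))) = 44353/247016720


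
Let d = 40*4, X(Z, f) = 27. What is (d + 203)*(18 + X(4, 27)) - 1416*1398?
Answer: -1963233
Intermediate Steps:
d = 160
(d + 203)*(18 + X(4, 27)) - 1416*1398 = (160 + 203)*(18 + 27) - 1416*1398 = 363*45 - 1979568 = 16335 - 1979568 = -1963233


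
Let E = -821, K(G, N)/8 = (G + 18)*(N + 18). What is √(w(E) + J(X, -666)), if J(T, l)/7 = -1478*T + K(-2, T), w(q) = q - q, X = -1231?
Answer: 3*√1294342 ≈ 3413.1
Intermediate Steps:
K(G, N) = 8*(18 + G)*(18 + N) (K(G, N) = 8*((G + 18)*(N + 18)) = 8*((18 + G)*(18 + N)) = 8*(18 + G)*(18 + N))
w(q) = 0
J(T, l) = 16128 - 9450*T (J(T, l) = 7*(-1478*T + (2592 + 144*(-2) + 144*T + 8*(-2)*T)) = 7*(-1478*T + (2592 - 288 + 144*T - 16*T)) = 7*(-1478*T + (2304 + 128*T)) = 7*(2304 - 1350*T) = 16128 - 9450*T)
√(w(E) + J(X, -666)) = √(0 + (16128 - 9450*(-1231))) = √(0 + (16128 + 11632950)) = √(0 + 11649078) = √11649078 = 3*√1294342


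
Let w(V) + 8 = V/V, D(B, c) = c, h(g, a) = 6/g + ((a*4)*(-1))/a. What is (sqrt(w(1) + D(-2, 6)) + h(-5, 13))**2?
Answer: 651/25 - 52*I/5 ≈ 26.04 - 10.4*I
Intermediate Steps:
h(g, a) = -4 + 6/g (h(g, a) = 6/g + ((4*a)*(-1))/a = 6/g + (-4*a)/a = 6/g - 4 = -4 + 6/g)
w(V) = -7 (w(V) = -8 + V/V = -8 + 1 = -7)
(sqrt(w(1) + D(-2, 6)) + h(-5, 13))**2 = (sqrt(-7 + 6) + (-4 + 6/(-5)))**2 = (sqrt(-1) + (-4 + 6*(-1/5)))**2 = (I + (-4 - 6/5))**2 = (I - 26/5)**2 = (-26/5 + I)**2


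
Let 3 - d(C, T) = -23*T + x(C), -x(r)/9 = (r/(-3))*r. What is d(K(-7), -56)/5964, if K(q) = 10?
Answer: -1585/5964 ≈ -0.26576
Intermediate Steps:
x(r) = 3*r² (x(r) = -9*r/(-3)*r = -9*(-r/3)*r = -(-3)*r² = 3*r²)
d(C, T) = 3 - 3*C² + 23*T (d(C, T) = 3 - (-23*T + 3*C²) = 3 + (-3*C² + 23*T) = 3 - 3*C² + 23*T)
d(K(-7), -56)/5964 = (3 - 3*10² + 23*(-56))/5964 = (3 - 3*100 - 1288)*(1/5964) = (3 - 300 - 1288)*(1/5964) = -1585*1/5964 = -1585/5964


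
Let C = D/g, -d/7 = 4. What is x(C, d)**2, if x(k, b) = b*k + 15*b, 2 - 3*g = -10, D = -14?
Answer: 103684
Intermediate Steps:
d = -28 (d = -7*4 = -28)
g = 4 (g = 2/3 - 1/3*(-10) = 2/3 + 10/3 = 4)
C = -7/2 (C = -14/4 = -14*1/4 = -7/2 ≈ -3.5000)
x(k, b) = 15*b + b*k
x(C, d)**2 = (-28*(15 - 7/2))**2 = (-28*23/2)**2 = (-322)**2 = 103684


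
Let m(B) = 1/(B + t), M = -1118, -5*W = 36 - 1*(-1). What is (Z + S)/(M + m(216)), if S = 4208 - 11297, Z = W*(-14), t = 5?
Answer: 7718867/1235385 ≈ 6.2481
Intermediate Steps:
W = -37/5 (W = -(36 - 1*(-1))/5 = -(36 + 1)/5 = -⅕*37 = -37/5 ≈ -7.4000)
m(B) = 1/(5 + B) (m(B) = 1/(B + 5) = 1/(5 + B))
Z = 518/5 (Z = -37/5*(-14) = 518/5 ≈ 103.60)
S = -7089
(Z + S)/(M + m(216)) = (518/5 - 7089)/(-1118 + 1/(5 + 216)) = -34927/(5*(-1118 + 1/221)) = -34927/(5*(-247077/221)) = -34927/5*(-221/247077) = 7718867/1235385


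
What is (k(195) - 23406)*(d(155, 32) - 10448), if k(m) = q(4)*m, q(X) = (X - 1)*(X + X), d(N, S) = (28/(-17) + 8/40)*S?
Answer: 16703891616/85 ≈ 1.9652e+8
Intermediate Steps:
d(N, S) = -123*S/85 (d(N, S) = (28*(-1/17) + 8*(1/40))*S = (-28/17 + ⅕)*S = -123*S/85)
q(X) = 2*X*(-1 + X) (q(X) = (-1 + X)*(2*X) = 2*X*(-1 + X))
k(m) = 24*m (k(m) = (2*4*(-1 + 4))*m = (2*4*3)*m = 24*m)
(k(195) - 23406)*(d(155, 32) - 10448) = (24*195 - 23406)*(-123/85*32 - 10448) = (4680 - 23406)*(-3936/85 - 10448) = -18726*(-892016/85) = 16703891616/85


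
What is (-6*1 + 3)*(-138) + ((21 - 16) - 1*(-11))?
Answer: 430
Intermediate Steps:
(-6*1 + 3)*(-138) + ((21 - 16) - 1*(-11)) = (-6 + 3)*(-138) + (5 + 11) = -3*(-138) + 16 = 414 + 16 = 430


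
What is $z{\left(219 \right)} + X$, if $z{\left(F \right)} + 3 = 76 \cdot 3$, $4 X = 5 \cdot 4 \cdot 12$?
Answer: $285$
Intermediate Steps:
$X = 60$ ($X = \frac{5 \cdot 4 \cdot 12}{4} = \frac{20 \cdot 12}{4} = \frac{1}{4} \cdot 240 = 60$)
$z{\left(F \right)} = 225$ ($z{\left(F \right)} = -3 + 76 \cdot 3 = -3 + 228 = 225$)
$z{\left(219 \right)} + X = 225 + 60 = 285$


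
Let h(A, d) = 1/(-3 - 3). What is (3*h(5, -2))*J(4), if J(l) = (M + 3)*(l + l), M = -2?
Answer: -4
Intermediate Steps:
J(l) = 2*l (J(l) = (-2 + 3)*(l + l) = 1*(2*l) = 2*l)
h(A, d) = -1/6 (h(A, d) = 1/(-6) = -1/6)
(3*h(5, -2))*J(4) = (3*(-1/6))*(2*4) = -1/2*8 = -4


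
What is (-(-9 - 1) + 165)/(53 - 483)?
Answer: -35/86 ≈ -0.40698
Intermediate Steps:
(-(-9 - 1) + 165)/(53 - 483) = (-1*(-10) + 165)/(-430) = (10 + 165)*(-1/430) = 175*(-1/430) = -35/86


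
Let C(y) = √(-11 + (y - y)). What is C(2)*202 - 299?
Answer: -299 + 202*I*√11 ≈ -299.0 + 669.96*I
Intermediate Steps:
C(y) = I*√11 (C(y) = √(-11 + 0) = √(-11) = I*√11)
C(2)*202 - 299 = (I*√11)*202 - 299 = 202*I*√11 - 299 = -299 + 202*I*√11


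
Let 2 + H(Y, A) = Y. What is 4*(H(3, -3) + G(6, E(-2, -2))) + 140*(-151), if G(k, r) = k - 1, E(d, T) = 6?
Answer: -21116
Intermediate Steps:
H(Y, A) = -2 + Y
G(k, r) = -1 + k
4*(H(3, -3) + G(6, E(-2, -2))) + 140*(-151) = 4*((-2 + 3) + (-1 + 6)) + 140*(-151) = 4*(1 + 5) - 21140 = 4*6 - 21140 = 24 - 21140 = -21116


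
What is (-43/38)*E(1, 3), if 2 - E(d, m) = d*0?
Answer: -43/19 ≈ -2.2632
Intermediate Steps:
E(d, m) = 2 (E(d, m) = 2 - d*0 = 2 - 1*0 = 2 + 0 = 2)
(-43/38)*E(1, 3) = -43/38*2 = -43/19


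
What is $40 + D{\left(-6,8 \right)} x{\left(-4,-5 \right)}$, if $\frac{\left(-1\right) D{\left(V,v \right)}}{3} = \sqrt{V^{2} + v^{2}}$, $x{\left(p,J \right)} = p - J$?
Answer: $10$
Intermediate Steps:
$D{\left(V,v \right)} = - 3 \sqrt{V^{2} + v^{2}}$
$40 + D{\left(-6,8 \right)} x{\left(-4,-5 \right)} = 40 + - 3 \sqrt{\left(-6\right)^{2} + 8^{2}} \left(-4 - -5\right) = 40 + - 3 \sqrt{36 + 64} \left(-4 + 5\right) = 40 + - 3 \sqrt{100} \cdot 1 = 40 + \left(-3\right) 10 \cdot 1 = 40 - 30 = 10$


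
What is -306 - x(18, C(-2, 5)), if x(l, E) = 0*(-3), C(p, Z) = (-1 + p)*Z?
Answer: -306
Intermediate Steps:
C(p, Z) = Z*(-1 + p)
x(l, E) = 0
-306 - x(18, C(-2, 5)) = -306 - 1*0 = -306 + 0 = -306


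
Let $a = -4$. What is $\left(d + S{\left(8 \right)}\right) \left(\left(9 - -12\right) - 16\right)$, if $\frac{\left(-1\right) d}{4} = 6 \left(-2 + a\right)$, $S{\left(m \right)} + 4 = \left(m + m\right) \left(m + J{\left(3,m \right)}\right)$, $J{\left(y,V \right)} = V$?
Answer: $1980$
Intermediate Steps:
$S{\left(m \right)} = -4 + 4 m^{2}$ ($S{\left(m \right)} = -4 + \left(m + m\right) \left(m + m\right) = -4 + 2 m 2 m = -4 + 4 m^{2}$)
$d = 144$ ($d = - 4 \cdot 6 \left(-2 - 4\right) = - 4 \cdot 6 \left(-6\right) = \left(-4\right) \left(-36\right) = 144$)
$\left(d + S{\left(8 \right)}\right) \left(\left(9 - -12\right) - 16\right) = \left(144 - \left(4 - 4 \cdot 8^{2}\right)\right) \left(\left(9 - -12\right) - 16\right) = \left(144 + \left(-4 + 4 \cdot 64\right)\right) \left(\left(9 + 12\right) - 16\right) = \left(144 + \left(-4 + 256\right)\right) \left(21 - 16\right) = \left(144 + 252\right) 5 = 396 \cdot 5 = 1980$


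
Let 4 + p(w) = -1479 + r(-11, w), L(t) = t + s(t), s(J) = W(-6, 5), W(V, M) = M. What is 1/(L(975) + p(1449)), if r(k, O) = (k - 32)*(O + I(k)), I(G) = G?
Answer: -1/62337 ≈ -1.6042e-5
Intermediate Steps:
s(J) = 5
L(t) = 5 + t (L(t) = t + 5 = 5 + t)
r(k, O) = (-32 + k)*(O + k) (r(k, O) = (k - 32)*(O + k) = (-32 + k)*(O + k))
p(w) = -1010 - 43*w (p(w) = -4 + (-1479 + ((-11)**2 - 32*w - 32*(-11) + w*(-11))) = -4 + (-1479 + (121 - 32*w + 352 - 11*w)) = -4 + (-1479 + (473 - 43*w)) = -4 + (-1006 - 43*w) = -1010 - 43*w)
1/(L(975) + p(1449)) = 1/((5 + 975) + (-1010 - 43*1449)) = 1/(980 + (-1010 - 62307)) = 1/(980 - 63317) = 1/(-62337) = -1/62337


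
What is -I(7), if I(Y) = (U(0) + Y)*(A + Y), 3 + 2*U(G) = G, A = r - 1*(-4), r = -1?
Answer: -55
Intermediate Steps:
A = 3 (A = -1 - 1*(-4) = -1 + 4 = 3)
U(G) = -3/2 + G/2
I(Y) = (3 + Y)*(-3/2 + Y) (I(Y) = ((-3/2 + (½)*0) + Y)*(3 + Y) = ((-3/2 + 0) + Y)*(3 + Y) = (-3/2 + Y)*(3 + Y) = (3 + Y)*(-3/2 + Y))
-I(7) = -(-9/2 + 7² + (3/2)*7) = -(-9/2 + 49 + 21/2) = -1*55 = -55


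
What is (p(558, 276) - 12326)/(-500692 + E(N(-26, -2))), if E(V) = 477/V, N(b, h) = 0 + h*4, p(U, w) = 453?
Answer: 94984/4006013 ≈ 0.023710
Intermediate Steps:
N(b, h) = 4*h (N(b, h) = 0 + 4*h = 4*h)
(p(558, 276) - 12326)/(-500692 + E(N(-26, -2))) = (453 - 12326)/(-500692 + 477/((4*(-2)))) = -11873/(-500692 + 477/(-8)) = -11873/(-500692 + 477*(-⅛)) = -11873/(-500692 - 477/8) = -11873/(-4006013/8) = -11873*(-8/4006013) = 94984/4006013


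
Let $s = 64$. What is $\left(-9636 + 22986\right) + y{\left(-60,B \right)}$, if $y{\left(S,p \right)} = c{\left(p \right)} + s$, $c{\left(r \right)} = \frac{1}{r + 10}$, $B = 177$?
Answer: $\frac{2508419}{187} \approx 13414.0$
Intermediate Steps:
$c{\left(r \right)} = \frac{1}{10 + r}$
$y{\left(S,p \right)} = 64 + \frac{1}{10 + p}$ ($y{\left(S,p \right)} = \frac{1}{10 + p} + 64 = 64 + \frac{1}{10 + p}$)
$\left(-9636 + 22986\right) + y{\left(-60,B \right)} = \left(-9636 + 22986\right) + \frac{641 + 64 \cdot 177}{10 + 177} = 13350 + \frac{641 + 11328}{187} = 13350 + \frac{1}{187} \cdot 11969 = 13350 + \frac{11969}{187} = \frac{2508419}{187}$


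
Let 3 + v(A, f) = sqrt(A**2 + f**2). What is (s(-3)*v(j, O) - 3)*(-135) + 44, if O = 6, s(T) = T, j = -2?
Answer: -766 + 810*sqrt(10) ≈ 1795.4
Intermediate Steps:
v(A, f) = -3 + sqrt(A**2 + f**2)
(s(-3)*v(j, O) - 3)*(-135) + 44 = (-3*(-3 + sqrt((-2)**2 + 6**2)) - 3)*(-135) + 44 = (-3*(-3 + sqrt(4 + 36)) - 3)*(-135) + 44 = (-3*(-3 + sqrt(40)) - 3)*(-135) + 44 = (-3*(-3 + 2*sqrt(10)) - 3)*(-135) + 44 = ((9 - 6*sqrt(10)) - 3)*(-135) + 44 = (6 - 6*sqrt(10))*(-135) + 44 = (-810 + 810*sqrt(10)) + 44 = -766 + 810*sqrt(10)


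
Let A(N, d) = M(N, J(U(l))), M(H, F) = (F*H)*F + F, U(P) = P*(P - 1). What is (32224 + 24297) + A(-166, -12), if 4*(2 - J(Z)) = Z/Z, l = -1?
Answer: 448115/8 ≈ 56014.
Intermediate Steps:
U(P) = P*(-1 + P)
J(Z) = 7/4 (J(Z) = 2 - Z/(4*Z) = 2 - 1/4*1 = 2 - 1/4 = 7/4)
M(H, F) = F + H*F**2 (M(H, F) = H*F**2 + F = F + H*F**2)
A(N, d) = 7/4 + 49*N/16 (A(N, d) = 7*(1 + 7*N/4)/4 = 7/4 + 49*N/16)
(32224 + 24297) + A(-166, -12) = (32224 + 24297) + (7/4 + (49/16)*(-166)) = 56521 + (7/4 - 4067/8) = 56521 - 4053/8 = 448115/8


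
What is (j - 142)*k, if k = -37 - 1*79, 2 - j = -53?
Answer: 10092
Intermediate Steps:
j = 55 (j = 2 - 1*(-53) = 2 + 53 = 55)
k = -116 (k = -37 - 79 = -116)
(j - 142)*k = (55 - 142)*(-116) = -87*(-116) = 10092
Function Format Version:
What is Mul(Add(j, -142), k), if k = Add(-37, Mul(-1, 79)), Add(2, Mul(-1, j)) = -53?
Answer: 10092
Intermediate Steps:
j = 55 (j = Add(2, Mul(-1, -53)) = Add(2, 53) = 55)
k = -116 (k = Add(-37, -79) = -116)
Mul(Add(j, -142), k) = Mul(Add(55, -142), -116) = Mul(-87, -116) = 10092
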